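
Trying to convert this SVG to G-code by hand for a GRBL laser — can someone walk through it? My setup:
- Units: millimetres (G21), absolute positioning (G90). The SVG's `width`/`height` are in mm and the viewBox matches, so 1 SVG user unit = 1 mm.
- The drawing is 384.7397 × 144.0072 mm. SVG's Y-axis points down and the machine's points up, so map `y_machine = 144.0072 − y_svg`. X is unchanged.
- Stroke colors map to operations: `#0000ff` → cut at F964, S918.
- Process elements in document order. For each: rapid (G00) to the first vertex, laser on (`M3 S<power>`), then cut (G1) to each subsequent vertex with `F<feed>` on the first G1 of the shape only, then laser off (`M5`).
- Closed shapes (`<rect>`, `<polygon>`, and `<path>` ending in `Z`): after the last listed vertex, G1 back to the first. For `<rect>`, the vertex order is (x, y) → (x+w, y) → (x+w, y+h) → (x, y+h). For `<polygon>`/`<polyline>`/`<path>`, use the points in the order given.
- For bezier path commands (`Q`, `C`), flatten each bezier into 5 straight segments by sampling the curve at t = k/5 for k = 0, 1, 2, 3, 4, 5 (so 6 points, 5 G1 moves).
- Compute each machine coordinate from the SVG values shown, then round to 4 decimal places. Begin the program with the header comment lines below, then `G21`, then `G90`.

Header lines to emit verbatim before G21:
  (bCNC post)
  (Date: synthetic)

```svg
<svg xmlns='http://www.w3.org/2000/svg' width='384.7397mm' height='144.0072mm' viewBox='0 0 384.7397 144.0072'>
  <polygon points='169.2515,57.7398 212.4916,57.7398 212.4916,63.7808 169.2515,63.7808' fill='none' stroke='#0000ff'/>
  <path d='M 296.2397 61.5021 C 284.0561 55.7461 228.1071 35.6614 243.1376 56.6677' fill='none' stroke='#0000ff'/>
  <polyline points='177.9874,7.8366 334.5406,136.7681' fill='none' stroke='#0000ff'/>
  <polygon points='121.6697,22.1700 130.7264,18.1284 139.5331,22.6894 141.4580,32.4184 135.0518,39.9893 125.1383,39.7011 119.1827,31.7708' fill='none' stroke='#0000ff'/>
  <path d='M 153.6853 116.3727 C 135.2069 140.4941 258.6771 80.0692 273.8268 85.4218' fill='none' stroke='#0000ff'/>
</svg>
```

viewBox `0 0 384.7397 144.0072` with mm width/height → 1 unit = 1 mm. Flip: y_m = 144.0072 − y_svg.

**Shape 1** — `<polygon>` rectangle, stroke `#0000ff` → cut (S918, F964). Machine vertices: (169.2515,86.2674) → (212.4916,86.2674) → (212.4916,80.2264) → (169.2515,80.2264) → (169.2515,86.2674). Closed: final G1 returns to the first vertex.

**Shape 2** — `<path>` cubic bezier, stroke `#0000ff` → cut (S918, F964). Control points (SVG): P0=(296.2397,61.5021), P1=(284.0561,55.7461), P2=(228.1071,35.6614), P3=(243.1376,56.6677); sampled at t=k/5. Machine vertices: (296.2397,82.5051) → (284.5957,87.2348) → (267.9557,92.7432) → (251.8275,96.3702) → (241.7189,95.4557) → (243.1376,87.3395). Open path.

**Shape 3** — `<polyline>` line segment, stroke `#0000ff` → cut (S918, F964). Machine vertices: (177.9874,136.1706) → (334.5406,7.2391). Open path.

**Shape 4** — `<polygon>` regular polygon, stroke `#0000ff` → cut (S918, F964). Machine vertices: (121.6697,121.8372) → (130.7264,125.8788) → (139.5331,121.3178) → (141.4580,111.5888) → (135.0518,104.0179) → (125.1383,104.3061) → (119.1827,112.2364) → (121.6697,121.8372). Closed: final G1 returns to the first vertex.

**Shape 5** — `<path>` cubic bezier, stroke `#0000ff` → cut (S918, F964). Control points (SVG): P0=(153.6853,116.3727), P1=(135.2069,140.4941), P2=(258.6771,80.0692), P3=(273.8268,85.4218); sampled at t=k/5. Machine vertices: (153.6853,27.6345) → (157.6299,22.1046) → (183.6293,29.6503) → (219.6705,43.0560) → (253.7407,55.1063) → (273.8268,58.5854). Open path.

(bCNC post)
(Date: synthetic)
G21
G90
G00 X169.2515 Y86.2674
M3 S918
G1 X212.4916 Y86.2674 F964
G1 X212.4916 Y80.2264
G1 X169.2515 Y80.2264
G1 X169.2515 Y86.2674
M5
G00 X296.2397 Y82.5051
M3 S918
G1 X284.5957 Y87.2348 F964
G1 X267.9557 Y92.7432
G1 X251.8275 Y96.3702
G1 X241.7189 Y95.4557
G1 X243.1376 Y87.3395
M5
G00 X177.9874 Y136.1706
M3 S918
G1 X334.5406 Y7.2391 F964
M5
G00 X121.6697 Y121.8372
M3 S918
G1 X130.7264 Y125.8788 F964
G1 X139.5331 Y121.3178
G1 X141.4580 Y111.5888
G1 X135.0518 Y104.0179
G1 X125.1383 Y104.3061
G1 X119.1827 Y112.2364
G1 X121.6697 Y121.8372
M5
G00 X153.6853 Y27.6345
M3 S918
G1 X157.6299 Y22.1046 F964
G1 X183.6293 Y29.6503
G1 X219.6705 Y43.0560
G1 X253.7407 Y55.1063
G1 X273.8268 Y58.5854
M5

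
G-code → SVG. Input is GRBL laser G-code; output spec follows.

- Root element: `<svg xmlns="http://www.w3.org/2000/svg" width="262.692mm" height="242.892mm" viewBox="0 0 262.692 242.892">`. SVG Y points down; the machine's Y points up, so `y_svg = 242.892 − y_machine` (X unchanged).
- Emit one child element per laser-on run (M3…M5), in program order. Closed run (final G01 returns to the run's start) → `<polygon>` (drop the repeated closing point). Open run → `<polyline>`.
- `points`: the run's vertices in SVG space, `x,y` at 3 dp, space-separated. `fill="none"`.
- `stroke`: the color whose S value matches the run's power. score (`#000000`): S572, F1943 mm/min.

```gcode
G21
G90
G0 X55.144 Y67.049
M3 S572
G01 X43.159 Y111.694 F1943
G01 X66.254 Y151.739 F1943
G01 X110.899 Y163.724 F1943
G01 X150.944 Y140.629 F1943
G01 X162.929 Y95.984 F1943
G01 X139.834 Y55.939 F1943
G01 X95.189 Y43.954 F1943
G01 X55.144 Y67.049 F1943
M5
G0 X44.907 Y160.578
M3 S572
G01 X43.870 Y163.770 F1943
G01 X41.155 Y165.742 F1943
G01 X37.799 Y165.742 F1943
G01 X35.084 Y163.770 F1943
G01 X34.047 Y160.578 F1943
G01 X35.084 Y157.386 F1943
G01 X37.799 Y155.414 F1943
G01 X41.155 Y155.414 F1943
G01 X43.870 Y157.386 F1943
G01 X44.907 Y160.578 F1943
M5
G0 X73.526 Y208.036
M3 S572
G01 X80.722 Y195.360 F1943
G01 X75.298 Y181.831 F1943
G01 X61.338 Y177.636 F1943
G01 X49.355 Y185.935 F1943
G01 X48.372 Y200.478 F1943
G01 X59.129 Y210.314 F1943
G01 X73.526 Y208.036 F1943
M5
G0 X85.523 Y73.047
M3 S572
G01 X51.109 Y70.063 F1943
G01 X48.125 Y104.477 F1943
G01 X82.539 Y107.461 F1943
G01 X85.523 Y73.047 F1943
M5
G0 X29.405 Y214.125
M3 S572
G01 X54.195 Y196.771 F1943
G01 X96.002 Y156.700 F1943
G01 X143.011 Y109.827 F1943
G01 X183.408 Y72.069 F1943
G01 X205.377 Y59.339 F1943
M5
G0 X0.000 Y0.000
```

<svg xmlns="http://www.w3.org/2000/svg" width="262.692mm" height="242.892mm" viewBox="0 0 262.692 242.892">
  <polygon points="55.144,175.843 43.159,131.198 66.254,91.153 110.899,79.168 150.944,102.263 162.929,146.908 139.834,186.953 95.189,198.938" fill="none" stroke="#000000"/>
  <polygon points="44.907,82.314 43.870,79.122 41.155,77.150 37.799,77.150 35.084,79.122 34.047,82.314 35.084,85.506 37.799,87.478 41.155,87.478 43.870,85.506" fill="none" stroke="#000000"/>
  <polygon points="73.526,34.856 80.722,47.532 75.298,61.061 61.338,65.256 49.355,56.957 48.372,42.414 59.129,32.578" fill="none" stroke="#000000"/>
  <polygon points="85.523,169.845 51.109,172.829 48.125,138.415 82.539,135.431" fill="none" stroke="#000000"/>
  <polyline points="29.405,28.767 54.195,46.121 96.002,86.192 143.011,133.065 183.408,170.823 205.377,183.553" fill="none" stroke="#000000"/>
</svg>

Machine Y-up, SVG Y-down with viewBox height 242.892, so y_svg = 242.892 − y_machine; X carries over. Every run uses S572, so all elements get stroke `#000000` (score).

Run 1: The run returns to its start, so emit a `<polygon>` with points (Y-flipped): 55.144,175.843 43.159,131.198 66.254,91.153 110.899,79.168 150.944,102.263 162.929,146.908 139.834,186.953 95.189,198.938.

Run 2: The run returns to its start, so emit a `<polygon>` with points (Y-flipped): 44.907,82.314 43.870,79.122 41.155,77.150 37.799,77.150 35.084,79.122 34.047,82.314 35.084,85.506 37.799,87.478 41.155,87.478 43.870,85.506.

Run 3: The run returns to its start, so emit a `<polygon>` with points (Y-flipped): 73.526,34.856 80.722,47.532 75.298,61.061 61.338,65.256 49.355,56.957 48.372,42.414 59.129,32.578.

Run 4: The run returns to its start, so emit a `<polygon>` with points (Y-flipped): 85.523,169.845 51.109,172.829 48.125,138.415 82.539,135.431.

Run 5: The run is open, so emit a `<polyline>` with points (Y-flipped): 29.405,28.767 54.195,46.121 96.002,86.192 143.011,133.065 183.408,170.823 205.377,183.553.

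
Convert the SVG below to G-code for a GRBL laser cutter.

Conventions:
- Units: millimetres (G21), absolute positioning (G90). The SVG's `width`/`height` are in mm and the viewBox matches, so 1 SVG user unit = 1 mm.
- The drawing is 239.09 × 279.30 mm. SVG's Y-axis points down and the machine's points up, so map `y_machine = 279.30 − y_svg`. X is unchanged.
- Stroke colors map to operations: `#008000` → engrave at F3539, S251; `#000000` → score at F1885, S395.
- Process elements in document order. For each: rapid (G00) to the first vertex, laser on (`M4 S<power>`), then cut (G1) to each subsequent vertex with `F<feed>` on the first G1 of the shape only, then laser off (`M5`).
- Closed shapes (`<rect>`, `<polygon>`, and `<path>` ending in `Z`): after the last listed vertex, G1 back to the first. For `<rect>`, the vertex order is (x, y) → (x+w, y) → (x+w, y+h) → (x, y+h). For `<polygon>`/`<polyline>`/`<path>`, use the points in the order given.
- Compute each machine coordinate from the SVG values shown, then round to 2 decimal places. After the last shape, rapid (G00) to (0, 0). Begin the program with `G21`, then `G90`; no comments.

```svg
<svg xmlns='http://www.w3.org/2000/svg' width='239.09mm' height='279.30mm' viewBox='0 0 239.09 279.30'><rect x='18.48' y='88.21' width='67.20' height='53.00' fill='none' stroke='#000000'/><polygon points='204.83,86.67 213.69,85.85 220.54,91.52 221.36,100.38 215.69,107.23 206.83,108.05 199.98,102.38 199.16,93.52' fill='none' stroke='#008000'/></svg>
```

viewBox `0 0 239.09 279.30` with mm width/height → 1 unit = 1 mm. Flip: y_m = 279.30 − y_svg.

**Shape 1** — `<rect>` rectangle, stroke `#000000` → score (S395, F1885). Machine vertices: (18.48,191.09) → (85.68,191.09) → (85.68,138.09) → (18.48,138.09) → (18.48,191.09). Closed: final G1 returns to the first vertex.

**Shape 2** — `<polygon>` regular polygon, stroke `#008000` → engrave (S251, F3539). Machine vertices: (204.83,192.63) → (213.69,193.45) → (220.54,187.78) → (221.36,178.92) → (215.69,172.07) → (206.83,171.25) → (199.98,176.92) → (199.16,185.78) → (204.83,192.63). Closed: final G1 returns to the first vertex.

G21
G90
G00 X18.48 Y191.09
M4 S395
G1 X85.68 Y191.09 F1885
G1 X85.68 Y138.09
G1 X18.48 Y138.09
G1 X18.48 Y191.09
M5
G00 X204.83 Y192.63
M4 S251
G1 X213.69 Y193.45 F3539
G1 X220.54 Y187.78
G1 X221.36 Y178.92
G1 X215.69 Y172.07
G1 X206.83 Y171.25
G1 X199.98 Y176.92
G1 X199.16 Y185.78
G1 X204.83 Y192.63
M5
G00 X0.00 Y0.00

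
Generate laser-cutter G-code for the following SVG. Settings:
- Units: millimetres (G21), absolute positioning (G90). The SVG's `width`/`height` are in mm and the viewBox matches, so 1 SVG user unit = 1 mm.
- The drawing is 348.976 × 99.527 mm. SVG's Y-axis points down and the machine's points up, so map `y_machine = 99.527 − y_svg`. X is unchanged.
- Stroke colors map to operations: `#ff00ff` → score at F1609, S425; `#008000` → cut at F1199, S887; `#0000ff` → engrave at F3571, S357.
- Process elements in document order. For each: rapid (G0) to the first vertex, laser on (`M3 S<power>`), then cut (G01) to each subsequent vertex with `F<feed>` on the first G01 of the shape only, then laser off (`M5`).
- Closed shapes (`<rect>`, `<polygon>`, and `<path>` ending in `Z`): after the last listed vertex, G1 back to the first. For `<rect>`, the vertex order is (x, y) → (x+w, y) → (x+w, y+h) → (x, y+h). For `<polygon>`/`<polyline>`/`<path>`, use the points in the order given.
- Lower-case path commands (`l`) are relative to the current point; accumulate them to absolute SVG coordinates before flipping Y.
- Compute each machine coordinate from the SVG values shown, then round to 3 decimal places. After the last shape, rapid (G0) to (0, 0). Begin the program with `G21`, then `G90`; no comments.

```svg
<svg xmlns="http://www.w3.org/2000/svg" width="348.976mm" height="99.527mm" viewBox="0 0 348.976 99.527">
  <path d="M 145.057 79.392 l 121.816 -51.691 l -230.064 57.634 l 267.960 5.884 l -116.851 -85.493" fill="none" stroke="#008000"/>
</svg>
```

1 u = 1 mm; y_m = 99.527 − y.

[1] `<path>` open polyline, #008000→cut S887 F1199: (145.057,20.135) → (266.873,71.826) → (36.809,14.192) → (304.769,8.308) → (187.918,93.801)

G21
G90
G0 X145.057 Y20.135
M3 S887
G01 X266.873 Y71.826 F1199
G01 X36.809 Y14.192
G01 X304.769 Y8.308
G01 X187.918 Y93.801
M5
G0 X0.000 Y0.000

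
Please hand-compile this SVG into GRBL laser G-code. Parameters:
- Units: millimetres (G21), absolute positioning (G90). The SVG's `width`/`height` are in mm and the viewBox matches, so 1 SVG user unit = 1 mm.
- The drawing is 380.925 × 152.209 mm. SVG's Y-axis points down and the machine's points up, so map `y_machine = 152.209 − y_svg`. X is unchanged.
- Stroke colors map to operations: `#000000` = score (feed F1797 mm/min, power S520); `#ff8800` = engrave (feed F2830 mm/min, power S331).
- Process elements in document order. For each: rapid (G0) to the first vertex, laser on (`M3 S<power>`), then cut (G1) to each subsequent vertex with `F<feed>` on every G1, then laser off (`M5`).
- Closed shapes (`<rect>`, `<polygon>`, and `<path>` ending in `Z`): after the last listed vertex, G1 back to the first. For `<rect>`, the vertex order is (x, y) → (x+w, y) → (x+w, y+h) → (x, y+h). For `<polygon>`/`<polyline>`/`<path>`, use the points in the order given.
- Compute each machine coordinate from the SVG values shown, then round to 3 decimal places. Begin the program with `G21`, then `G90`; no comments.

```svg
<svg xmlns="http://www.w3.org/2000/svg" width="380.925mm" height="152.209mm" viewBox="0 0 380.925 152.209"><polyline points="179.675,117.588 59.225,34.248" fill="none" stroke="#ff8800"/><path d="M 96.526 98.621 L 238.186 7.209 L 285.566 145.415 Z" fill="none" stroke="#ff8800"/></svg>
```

G21
G90
G0 X179.675 Y34.621
M3 S331
G1 X59.225 Y117.961 F2830
M5
G0 X96.526 Y53.588
M3 S331
G1 X238.186 Y145.000 F2830
G1 X285.566 Y6.794 F2830
G1 X96.526 Y53.588 F2830
M5

Since the viewBox matches the mm dimensions, user units are millimetres directly. The only transform is the Y-flip y_m = 152.209 − y_svg.

Shape 1 is a line segment drawn with `<polyline>`. Its stroke #ff8800 means engrave at S331, F2830. After flipping Y the toolpath is (179.675,34.621) → (59.225,117.961).

Shape 2 is a closed polygon drawn with `<path>`. Its stroke #ff8800 means engrave at S331, F2830. After flipping Y the toolpath is (96.526,53.588) → (238.186,145.000) → (285.566,6.794) → (96.526,53.588), returning to the start.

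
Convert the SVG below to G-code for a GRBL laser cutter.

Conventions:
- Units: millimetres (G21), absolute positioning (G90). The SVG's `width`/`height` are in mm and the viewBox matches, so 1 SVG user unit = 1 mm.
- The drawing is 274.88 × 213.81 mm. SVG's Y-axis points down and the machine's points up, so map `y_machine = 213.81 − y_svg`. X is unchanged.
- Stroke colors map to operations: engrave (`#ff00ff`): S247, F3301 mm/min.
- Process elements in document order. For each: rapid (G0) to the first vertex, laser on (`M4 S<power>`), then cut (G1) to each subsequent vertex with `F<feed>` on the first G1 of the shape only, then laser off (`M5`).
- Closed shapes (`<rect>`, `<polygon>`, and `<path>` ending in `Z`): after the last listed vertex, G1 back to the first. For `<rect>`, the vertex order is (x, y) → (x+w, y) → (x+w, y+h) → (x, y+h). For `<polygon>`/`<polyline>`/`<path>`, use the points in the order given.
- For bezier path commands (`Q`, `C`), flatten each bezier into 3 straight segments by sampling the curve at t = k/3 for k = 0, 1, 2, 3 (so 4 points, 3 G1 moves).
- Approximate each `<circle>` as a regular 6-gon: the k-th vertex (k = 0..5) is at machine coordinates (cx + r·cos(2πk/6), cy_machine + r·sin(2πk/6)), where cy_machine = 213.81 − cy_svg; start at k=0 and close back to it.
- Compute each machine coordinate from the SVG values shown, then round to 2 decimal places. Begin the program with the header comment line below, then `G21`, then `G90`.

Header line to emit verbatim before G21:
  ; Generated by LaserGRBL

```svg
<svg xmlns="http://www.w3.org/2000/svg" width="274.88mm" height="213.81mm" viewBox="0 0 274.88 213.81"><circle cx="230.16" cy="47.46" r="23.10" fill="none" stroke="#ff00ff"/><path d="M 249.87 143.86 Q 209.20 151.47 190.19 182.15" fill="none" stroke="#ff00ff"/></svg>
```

; Generated by LaserGRBL
G21
G90
G0 X253.26 Y166.35
M4 S247
G1 X241.71 Y186.36 F3301
G1 X218.61 Y186.36
G1 X207.06 Y166.35
G1 X218.61 Y146.34
G1 X241.71 Y146.34
G1 X253.26 Y166.35
M5
G0 X249.87 Y69.95
M4 S247
G1 X225.16 Y62.31 F3301
G1 X205.27 Y49.55
G1 X190.19 Y31.66
M5

Since the viewBox matches the mm dimensions, user units are millimetres directly. The only transform is the Y-flip y_m = 213.81 − y_svg.

Shape 1 is a circle drawn with `<circle>`. Its stroke #ff00ff means engrave at S247, F3301. After flipping Y the toolpath is (253.26,166.35) → (241.71,186.36) → (218.61,186.36) → (207.06,166.35) → (218.61,146.34) → (241.71,146.34) → (253.26,166.35), returning to the start.

Shape 2 is a quadratic bezier drawn with `<path>`. Its stroke #ff00ff means engrave at S247, F3301. After flipping Y the toolpath is (249.87,69.95) → (225.16,62.31) → (205.27,49.55) → (190.19,31.66).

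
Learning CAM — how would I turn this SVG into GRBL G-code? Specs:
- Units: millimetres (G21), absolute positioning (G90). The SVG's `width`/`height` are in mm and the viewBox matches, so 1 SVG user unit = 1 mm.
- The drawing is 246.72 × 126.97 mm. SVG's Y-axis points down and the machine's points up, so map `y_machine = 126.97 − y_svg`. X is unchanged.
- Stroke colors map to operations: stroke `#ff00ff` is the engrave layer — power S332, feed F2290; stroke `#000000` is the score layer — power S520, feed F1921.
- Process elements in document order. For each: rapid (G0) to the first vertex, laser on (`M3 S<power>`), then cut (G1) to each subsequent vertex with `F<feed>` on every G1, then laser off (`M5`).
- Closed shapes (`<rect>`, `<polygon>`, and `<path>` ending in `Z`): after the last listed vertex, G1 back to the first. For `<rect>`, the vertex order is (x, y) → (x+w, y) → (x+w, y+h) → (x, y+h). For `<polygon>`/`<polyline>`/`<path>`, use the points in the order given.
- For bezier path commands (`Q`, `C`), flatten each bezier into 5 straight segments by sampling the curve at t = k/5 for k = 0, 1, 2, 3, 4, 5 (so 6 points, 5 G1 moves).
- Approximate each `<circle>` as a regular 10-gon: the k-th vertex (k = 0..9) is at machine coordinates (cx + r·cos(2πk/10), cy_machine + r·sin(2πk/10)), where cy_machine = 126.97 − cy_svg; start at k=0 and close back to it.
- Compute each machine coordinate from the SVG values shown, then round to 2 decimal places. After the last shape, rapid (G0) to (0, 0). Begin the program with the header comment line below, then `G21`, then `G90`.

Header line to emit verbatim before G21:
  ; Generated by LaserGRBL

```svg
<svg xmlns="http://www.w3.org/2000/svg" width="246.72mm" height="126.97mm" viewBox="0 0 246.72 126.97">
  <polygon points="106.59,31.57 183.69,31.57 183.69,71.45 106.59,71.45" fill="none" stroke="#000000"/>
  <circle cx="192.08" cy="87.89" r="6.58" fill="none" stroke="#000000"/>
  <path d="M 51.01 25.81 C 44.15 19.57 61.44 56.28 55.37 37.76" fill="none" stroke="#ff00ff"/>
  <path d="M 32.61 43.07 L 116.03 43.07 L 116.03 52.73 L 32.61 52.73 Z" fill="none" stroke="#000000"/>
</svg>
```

Since the viewBox matches the mm dimensions, user units are millimetres directly. The only transform is the Y-flip y_m = 126.97 − y_svg.

Shape 1 is a rectangle drawn with `<polygon>`. Its stroke #000000 means score at S520, F1921. After flipping Y the toolpath is (106.59,95.40) → (183.69,95.40) → (183.69,55.52) → (106.59,55.52) → (106.59,95.40), returning to the start.

Shape 2 is a circle drawn with `<circle>`. Its stroke #000000 means score at S520, F1921. After flipping Y the toolpath is (198.66,39.08) → (197.40,42.95) → (194.11,45.34) → (190.05,45.34) → (186.76,42.95) → (185.50,39.08) → (186.76,35.21) → (190.05,32.82) → (194.11,32.82) → (197.40,35.21) → (198.66,39.08), returning to the start.

Shape 3 is a cubic bezier drawn with `<path>`. Its stroke #ff00ff means engrave at S332, F2290. After flipping Y the toolpath is (51.01,101.16) → (49.41,100.54) → (51.33,94.32) → (54.48,87.21) → (56.59,83.94) → (55.37,89.21).

Shape 4 is a rectangle drawn with `<path>`. Its stroke #000000 means score at S520, F1921. After flipping Y the toolpath is (32.61,83.90) → (116.03,83.90) → (116.03,74.24) → (32.61,74.24) → (32.61,83.90), returning to the start.

; Generated by LaserGRBL
G21
G90
G0 X106.59 Y95.40
M3 S520
G1 X183.69 Y95.40 F1921
G1 X183.69 Y55.52 F1921
G1 X106.59 Y55.52 F1921
G1 X106.59 Y95.40 F1921
M5
G0 X198.66 Y39.08
M3 S520
G1 X197.40 Y42.95 F1921
G1 X194.11 Y45.34 F1921
G1 X190.05 Y45.34 F1921
G1 X186.76 Y42.95 F1921
G1 X185.50 Y39.08 F1921
G1 X186.76 Y35.21 F1921
G1 X190.05 Y32.82 F1921
G1 X194.11 Y32.82 F1921
G1 X197.40 Y35.21 F1921
G1 X198.66 Y39.08 F1921
M5
G0 X51.01 Y101.16
M3 S332
G1 X49.41 Y100.54 F2290
G1 X51.33 Y94.32 F2290
G1 X54.48 Y87.21 F2290
G1 X56.59 Y83.94 F2290
G1 X55.37 Y89.21 F2290
M5
G0 X32.61 Y83.90
M3 S520
G1 X116.03 Y83.90 F1921
G1 X116.03 Y74.24 F1921
G1 X32.61 Y74.24 F1921
G1 X32.61 Y83.90 F1921
M5
G0 X0.00 Y0.00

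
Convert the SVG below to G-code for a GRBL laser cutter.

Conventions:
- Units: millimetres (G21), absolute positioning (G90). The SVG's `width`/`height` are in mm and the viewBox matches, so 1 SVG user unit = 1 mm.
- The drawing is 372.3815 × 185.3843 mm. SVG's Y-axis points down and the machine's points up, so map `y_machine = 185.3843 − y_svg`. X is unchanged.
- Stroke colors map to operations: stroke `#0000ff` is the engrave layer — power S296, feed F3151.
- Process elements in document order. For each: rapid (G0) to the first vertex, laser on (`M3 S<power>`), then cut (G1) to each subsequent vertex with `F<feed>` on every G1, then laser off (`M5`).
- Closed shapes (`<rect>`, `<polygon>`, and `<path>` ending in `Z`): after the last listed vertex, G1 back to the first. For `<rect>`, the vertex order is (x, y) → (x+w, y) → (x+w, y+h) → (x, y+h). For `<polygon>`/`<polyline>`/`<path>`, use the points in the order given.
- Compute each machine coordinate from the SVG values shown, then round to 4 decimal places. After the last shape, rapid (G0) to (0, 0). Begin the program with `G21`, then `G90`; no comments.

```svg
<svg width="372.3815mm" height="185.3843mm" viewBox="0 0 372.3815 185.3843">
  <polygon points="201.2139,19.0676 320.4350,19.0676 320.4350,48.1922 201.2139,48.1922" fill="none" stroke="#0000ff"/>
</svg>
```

G21
G90
G0 X201.2139 Y166.3167
M3 S296
G1 X320.4350 Y166.3167 F3151
G1 X320.4350 Y137.1921 F3151
G1 X201.2139 Y137.1921 F3151
G1 X201.2139 Y166.3167 F3151
M5
G0 X0.0000 Y0.0000

viewBox `0 0 372.3815 185.3843` with mm width/height → 1 unit = 1 mm. Flip: y_m = 185.3843 − y_svg.

**Shape 1** — `<polygon>` rectangle, stroke `#0000ff` → engrave (S296, F3151). Machine vertices: (201.2139,166.3167) → (320.4350,166.3167) → (320.4350,137.1921) → (201.2139,137.1921) → (201.2139,166.3167). Closed: final G1 returns to the first vertex.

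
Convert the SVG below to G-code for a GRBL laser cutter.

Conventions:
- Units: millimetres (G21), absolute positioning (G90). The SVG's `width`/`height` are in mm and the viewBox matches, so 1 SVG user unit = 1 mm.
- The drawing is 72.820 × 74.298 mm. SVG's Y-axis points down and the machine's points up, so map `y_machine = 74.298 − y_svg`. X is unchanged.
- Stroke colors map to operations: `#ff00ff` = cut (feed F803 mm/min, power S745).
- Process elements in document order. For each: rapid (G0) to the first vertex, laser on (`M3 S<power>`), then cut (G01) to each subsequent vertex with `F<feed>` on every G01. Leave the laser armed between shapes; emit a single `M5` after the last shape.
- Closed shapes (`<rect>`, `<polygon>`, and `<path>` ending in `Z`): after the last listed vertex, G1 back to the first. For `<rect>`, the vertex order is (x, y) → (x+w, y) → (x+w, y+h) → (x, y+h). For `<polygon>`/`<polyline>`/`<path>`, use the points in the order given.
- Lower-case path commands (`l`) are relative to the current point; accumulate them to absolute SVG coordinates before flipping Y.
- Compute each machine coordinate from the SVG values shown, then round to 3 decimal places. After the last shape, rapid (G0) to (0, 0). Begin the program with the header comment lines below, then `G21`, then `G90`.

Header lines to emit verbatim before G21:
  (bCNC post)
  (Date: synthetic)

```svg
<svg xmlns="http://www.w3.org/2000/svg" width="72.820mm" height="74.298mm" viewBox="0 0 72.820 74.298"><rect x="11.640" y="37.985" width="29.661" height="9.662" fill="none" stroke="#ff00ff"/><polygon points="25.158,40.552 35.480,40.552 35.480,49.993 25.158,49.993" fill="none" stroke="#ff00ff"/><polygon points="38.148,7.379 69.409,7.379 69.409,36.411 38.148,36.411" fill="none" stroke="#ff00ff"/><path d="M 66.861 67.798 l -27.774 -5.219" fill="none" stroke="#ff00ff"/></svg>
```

1 u = 1 mm; y_m = 74.298 − y.

[1] `<rect>` rectangle, #ff00ff→cut S745 F803: (11.640,36.313) → (41.301,36.313) → (41.301,26.651) → (11.640,26.651) → (11.640,36.313) (closed)

[2] `<polygon>` rectangle, #ff00ff→cut S745 F803: (25.158,33.746) → (35.480,33.746) → (35.480,24.305) → (25.158,24.305) → (25.158,33.746) (closed)

[3] `<polygon>` rectangle, #ff00ff→cut S745 F803: (38.148,66.919) → (69.409,66.919) → (69.409,37.887) → (38.148,37.887) → (38.148,66.919) (closed)

[4] `<path>` line segment, #ff00ff→cut S745 F803: (66.861,6.500) → (39.087,11.719)

(bCNC post)
(Date: synthetic)
G21
G90
G0 X11.640 Y36.313
M3 S745
G01 X41.301 Y36.313 F803
G01 X41.301 Y26.651 F803
G01 X11.640 Y26.651 F803
G01 X11.640 Y36.313 F803
G0 X25.158 Y33.746
M3 S745
G01 X35.480 Y33.746 F803
G01 X35.480 Y24.305 F803
G01 X25.158 Y24.305 F803
G01 X25.158 Y33.746 F803
G0 X38.148 Y66.919
M3 S745
G01 X69.409 Y66.919 F803
G01 X69.409 Y37.887 F803
G01 X38.148 Y37.887 F803
G01 X38.148 Y66.919 F803
G0 X66.861 Y6.500
M3 S745
G01 X39.087 Y11.719 F803
M5
G0 X0.000 Y0.000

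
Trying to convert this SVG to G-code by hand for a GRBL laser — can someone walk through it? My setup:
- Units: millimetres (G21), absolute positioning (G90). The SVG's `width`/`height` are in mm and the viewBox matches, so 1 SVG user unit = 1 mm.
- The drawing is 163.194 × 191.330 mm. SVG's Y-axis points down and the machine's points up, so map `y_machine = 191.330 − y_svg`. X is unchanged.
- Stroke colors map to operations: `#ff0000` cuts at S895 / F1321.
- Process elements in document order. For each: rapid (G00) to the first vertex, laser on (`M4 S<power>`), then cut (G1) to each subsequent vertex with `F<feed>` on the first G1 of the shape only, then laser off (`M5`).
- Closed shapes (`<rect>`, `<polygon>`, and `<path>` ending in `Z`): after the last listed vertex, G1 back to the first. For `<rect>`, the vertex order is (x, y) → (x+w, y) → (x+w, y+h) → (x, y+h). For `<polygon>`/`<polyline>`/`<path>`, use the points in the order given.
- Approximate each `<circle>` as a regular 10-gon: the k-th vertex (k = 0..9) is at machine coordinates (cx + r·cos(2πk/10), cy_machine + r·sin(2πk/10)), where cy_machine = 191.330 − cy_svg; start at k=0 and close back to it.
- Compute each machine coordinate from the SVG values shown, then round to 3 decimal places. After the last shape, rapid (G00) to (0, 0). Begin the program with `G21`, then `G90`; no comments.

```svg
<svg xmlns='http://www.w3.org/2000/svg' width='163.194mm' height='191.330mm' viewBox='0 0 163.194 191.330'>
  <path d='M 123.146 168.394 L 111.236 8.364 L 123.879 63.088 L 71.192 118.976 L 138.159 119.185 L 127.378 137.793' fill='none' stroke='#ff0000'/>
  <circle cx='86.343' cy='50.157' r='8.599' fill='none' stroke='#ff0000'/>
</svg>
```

G21
G90
G00 X123.146 Y22.936
M4 S895
G1 X111.236 Y182.966 F1321
G1 X123.879 Y128.242
G1 X71.192 Y72.354
G1 X138.159 Y72.145
G1 X127.378 Y53.537
M5
G00 X94.942 Y141.173
M4 S895
G1 X93.300 Y146.227 F1321
G1 X89.000 Y149.351
G1 X83.686 Y149.351
G1 X79.386 Y146.227
G1 X77.744 Y141.173
G1 X79.386 Y136.119
G1 X83.686 Y132.995
G1 X89.000 Y132.995
G1 X93.300 Y136.119
G1 X94.942 Y141.173
M5
G00 X0.000 Y0.000

1 u = 1 mm; y_m = 191.330 − y.

[1] `<path>` open polyline, #ff0000→cut S895 F1321: (123.146,22.936) → (111.236,182.966) → (123.879,128.242) → (71.192,72.354) → (138.159,72.145) → (127.378,53.537)

[2] `<circle>` circle, #ff0000→cut S895 F1321: (94.942,141.173) → (93.300,146.227) → (89.000,149.351) → (83.686,149.351) → (79.386,146.227) → (77.744,141.173) → (79.386,136.119) → (83.686,132.995) → (89.000,132.995) → (93.300,136.119) → (94.942,141.173) (closed)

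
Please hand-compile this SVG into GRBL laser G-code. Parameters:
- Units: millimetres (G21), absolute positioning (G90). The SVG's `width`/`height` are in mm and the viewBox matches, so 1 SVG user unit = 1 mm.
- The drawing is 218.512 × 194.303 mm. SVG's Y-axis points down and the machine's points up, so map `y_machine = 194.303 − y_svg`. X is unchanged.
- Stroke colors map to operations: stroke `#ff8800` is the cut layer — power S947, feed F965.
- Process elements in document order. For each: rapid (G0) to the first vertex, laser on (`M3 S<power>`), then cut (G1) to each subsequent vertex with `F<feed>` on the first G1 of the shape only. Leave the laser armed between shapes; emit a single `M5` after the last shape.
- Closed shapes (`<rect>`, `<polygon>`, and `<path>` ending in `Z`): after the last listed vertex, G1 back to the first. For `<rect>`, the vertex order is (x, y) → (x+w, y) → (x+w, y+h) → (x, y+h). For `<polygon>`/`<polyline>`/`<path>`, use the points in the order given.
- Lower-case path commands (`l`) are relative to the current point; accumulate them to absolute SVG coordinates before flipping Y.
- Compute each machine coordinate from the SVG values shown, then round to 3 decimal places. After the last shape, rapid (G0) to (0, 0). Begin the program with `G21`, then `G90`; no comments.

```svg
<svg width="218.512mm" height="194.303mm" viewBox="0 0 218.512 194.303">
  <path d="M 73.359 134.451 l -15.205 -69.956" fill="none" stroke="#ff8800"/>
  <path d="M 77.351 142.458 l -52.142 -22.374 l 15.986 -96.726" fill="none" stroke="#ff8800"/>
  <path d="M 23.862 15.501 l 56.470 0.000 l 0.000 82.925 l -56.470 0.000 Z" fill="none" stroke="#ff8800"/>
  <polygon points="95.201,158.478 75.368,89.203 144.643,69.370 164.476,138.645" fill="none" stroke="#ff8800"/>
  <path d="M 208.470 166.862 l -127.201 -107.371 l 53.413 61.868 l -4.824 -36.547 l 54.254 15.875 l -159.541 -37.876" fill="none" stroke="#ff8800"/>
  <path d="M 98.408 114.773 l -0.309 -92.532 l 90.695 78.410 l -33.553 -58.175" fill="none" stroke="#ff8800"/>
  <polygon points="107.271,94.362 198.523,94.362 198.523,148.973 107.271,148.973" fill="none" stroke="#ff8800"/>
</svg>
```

viewBox `0 0 218.512 194.303` with mm width/height → 1 unit = 1 mm. Flip: y_m = 194.303 − y_svg.

**Shape 1** — `<path>` line segment, stroke `#ff8800` → cut (S947, F965). Machine vertices: (73.359,59.852) → (58.154,129.808). Open path.

**Shape 2** — `<path>` open polyline, stroke `#ff8800` → cut (S947, F965). Machine vertices: (77.351,51.845) → (25.209,74.219) → (41.195,170.945). Open path.

**Shape 3** — `<path>` rectangle, stroke `#ff8800` → cut (S947, F965). Machine vertices: (23.862,178.802) → (80.332,178.802) → (80.332,95.877) → (23.862,95.877) → (23.862,178.802). Closed: final G1 returns to the first vertex.

**Shape 4** — `<polygon>` regular polygon, stroke `#ff8800` → cut (S947, F965). Machine vertices: (95.201,35.825) → (75.368,105.100) → (144.643,124.933) → (164.476,55.658) → (95.201,35.825). Closed: final G1 returns to the first vertex.

**Shape 5** — `<path>` open polyline, stroke `#ff8800` → cut (S947, F965). Machine vertices: (208.470,27.441) → (81.269,134.812) → (134.682,72.944) → (129.858,109.491) → (184.112,93.616) → (24.571,131.492). Open path.

**Shape 6** — `<path>` open polyline, stroke `#ff8800` → cut (S947, F965). Machine vertices: (98.408,79.530) → (98.099,172.062) → (188.794,93.652) → (155.241,151.827). Open path.

**Shape 7** — `<polygon>` rectangle, stroke `#ff8800` → cut (S947, F965). Machine vertices: (107.271,99.941) → (198.523,99.941) → (198.523,45.330) → (107.271,45.330) → (107.271,99.941). Closed: final G1 returns to the first vertex.

G21
G90
G0 X73.359 Y59.852
M3 S947
G1 X58.154 Y129.808 F965
G0 X77.351 Y51.845
M3 S947
G1 X25.209 Y74.219 F965
G1 X41.195 Y170.945
G0 X23.862 Y178.802
M3 S947
G1 X80.332 Y178.802 F965
G1 X80.332 Y95.877
G1 X23.862 Y95.877
G1 X23.862 Y178.802
G0 X95.201 Y35.825
M3 S947
G1 X75.368 Y105.100 F965
G1 X144.643 Y124.933
G1 X164.476 Y55.658
G1 X95.201 Y35.825
G0 X208.470 Y27.441
M3 S947
G1 X81.269 Y134.812 F965
G1 X134.682 Y72.944
G1 X129.858 Y109.491
G1 X184.112 Y93.616
G1 X24.571 Y131.492
G0 X98.408 Y79.530
M3 S947
G1 X98.099 Y172.062 F965
G1 X188.794 Y93.652
G1 X155.241 Y151.827
G0 X107.271 Y99.941
M3 S947
G1 X198.523 Y99.941 F965
G1 X198.523 Y45.330
G1 X107.271 Y45.330
G1 X107.271 Y99.941
M5
G0 X0.000 Y0.000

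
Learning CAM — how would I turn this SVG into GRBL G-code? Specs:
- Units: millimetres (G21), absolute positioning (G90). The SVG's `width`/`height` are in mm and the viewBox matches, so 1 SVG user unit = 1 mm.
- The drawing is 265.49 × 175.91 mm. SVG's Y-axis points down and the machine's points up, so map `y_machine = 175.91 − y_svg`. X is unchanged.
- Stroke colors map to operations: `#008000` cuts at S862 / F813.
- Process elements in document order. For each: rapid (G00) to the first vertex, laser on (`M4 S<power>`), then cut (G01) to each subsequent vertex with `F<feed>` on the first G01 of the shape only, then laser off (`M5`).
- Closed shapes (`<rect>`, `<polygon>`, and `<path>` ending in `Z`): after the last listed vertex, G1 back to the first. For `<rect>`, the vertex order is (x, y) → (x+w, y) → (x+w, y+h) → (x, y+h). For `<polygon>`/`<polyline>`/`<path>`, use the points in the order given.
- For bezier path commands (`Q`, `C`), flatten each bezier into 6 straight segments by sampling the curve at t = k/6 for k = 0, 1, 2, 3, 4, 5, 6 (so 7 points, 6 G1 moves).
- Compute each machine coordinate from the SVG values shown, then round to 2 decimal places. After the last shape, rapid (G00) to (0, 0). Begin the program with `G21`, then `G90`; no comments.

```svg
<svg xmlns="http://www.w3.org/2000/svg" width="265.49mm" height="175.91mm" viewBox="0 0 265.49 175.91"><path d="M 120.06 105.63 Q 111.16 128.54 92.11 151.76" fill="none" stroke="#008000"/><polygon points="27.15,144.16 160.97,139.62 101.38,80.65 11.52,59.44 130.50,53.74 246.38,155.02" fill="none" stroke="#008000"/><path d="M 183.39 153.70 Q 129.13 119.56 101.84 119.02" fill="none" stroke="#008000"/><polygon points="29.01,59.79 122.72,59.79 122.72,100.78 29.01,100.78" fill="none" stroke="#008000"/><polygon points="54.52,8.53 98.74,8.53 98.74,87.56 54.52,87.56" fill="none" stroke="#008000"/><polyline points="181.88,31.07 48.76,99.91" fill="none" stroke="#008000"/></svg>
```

1 u = 1 mm; y_m = 175.91 − y.

[1] `<path>` quadratic bezier, #008000→cut S862 F813: (120.06,70.28) → (116.81,62.63) → (113.00,54.97) → (108.62,47.29) → (103.68,39.60) → (98.18,31.88) → (92.11,24.15)

[2] `<polygon>` closed polygon, #008000→cut S862 F813: (27.15,31.75) → (160.97,36.29) → (101.38,95.26) → (11.52,116.47) → (130.50,122.17) → (246.38,20.89) → (27.15,31.75) (closed)

[3] `<path>` quadratic bezier, #008000→cut S862 F813: (183.39,22.21) → (166.05,32.66) → (150.21,41.24) → (135.87,47.95) → (123.03,52.80) → (111.69,55.78) → (101.84,56.89)

[4] `<polygon>` rectangle, #008000→cut S862 F813: (29.01,116.12) → (122.72,116.12) → (122.72,75.13) → (29.01,75.13) → (29.01,116.12) (closed)

[5] `<polygon>` rectangle, #008000→cut S862 F813: (54.52,167.38) → (98.74,167.38) → (98.74,88.35) → (54.52,88.35) → (54.52,167.38) (closed)

[6] `<polyline>` line segment, #008000→cut S862 F813: (181.88,144.84) → (48.76,76.00)

G21
G90
G00 X120.06 Y70.28
M4 S862
G01 X116.81 Y62.63 F813
G01 X113.00 Y54.97
G01 X108.62 Y47.29
G01 X103.68 Y39.60
G01 X98.18 Y31.88
G01 X92.11 Y24.15
M5
G00 X27.15 Y31.75
M4 S862
G01 X160.97 Y36.29 F813
G01 X101.38 Y95.26
G01 X11.52 Y116.47
G01 X130.50 Y122.17
G01 X246.38 Y20.89
G01 X27.15 Y31.75
M5
G00 X183.39 Y22.21
M4 S862
G01 X166.05 Y32.66 F813
G01 X150.21 Y41.24
G01 X135.87 Y47.95
G01 X123.03 Y52.80
G01 X111.69 Y55.78
G01 X101.84 Y56.89
M5
G00 X29.01 Y116.12
M4 S862
G01 X122.72 Y116.12 F813
G01 X122.72 Y75.13
G01 X29.01 Y75.13
G01 X29.01 Y116.12
M5
G00 X54.52 Y167.38
M4 S862
G01 X98.74 Y167.38 F813
G01 X98.74 Y88.35
G01 X54.52 Y88.35
G01 X54.52 Y167.38
M5
G00 X181.88 Y144.84
M4 S862
G01 X48.76 Y76.00 F813
M5
G00 X0.00 Y0.00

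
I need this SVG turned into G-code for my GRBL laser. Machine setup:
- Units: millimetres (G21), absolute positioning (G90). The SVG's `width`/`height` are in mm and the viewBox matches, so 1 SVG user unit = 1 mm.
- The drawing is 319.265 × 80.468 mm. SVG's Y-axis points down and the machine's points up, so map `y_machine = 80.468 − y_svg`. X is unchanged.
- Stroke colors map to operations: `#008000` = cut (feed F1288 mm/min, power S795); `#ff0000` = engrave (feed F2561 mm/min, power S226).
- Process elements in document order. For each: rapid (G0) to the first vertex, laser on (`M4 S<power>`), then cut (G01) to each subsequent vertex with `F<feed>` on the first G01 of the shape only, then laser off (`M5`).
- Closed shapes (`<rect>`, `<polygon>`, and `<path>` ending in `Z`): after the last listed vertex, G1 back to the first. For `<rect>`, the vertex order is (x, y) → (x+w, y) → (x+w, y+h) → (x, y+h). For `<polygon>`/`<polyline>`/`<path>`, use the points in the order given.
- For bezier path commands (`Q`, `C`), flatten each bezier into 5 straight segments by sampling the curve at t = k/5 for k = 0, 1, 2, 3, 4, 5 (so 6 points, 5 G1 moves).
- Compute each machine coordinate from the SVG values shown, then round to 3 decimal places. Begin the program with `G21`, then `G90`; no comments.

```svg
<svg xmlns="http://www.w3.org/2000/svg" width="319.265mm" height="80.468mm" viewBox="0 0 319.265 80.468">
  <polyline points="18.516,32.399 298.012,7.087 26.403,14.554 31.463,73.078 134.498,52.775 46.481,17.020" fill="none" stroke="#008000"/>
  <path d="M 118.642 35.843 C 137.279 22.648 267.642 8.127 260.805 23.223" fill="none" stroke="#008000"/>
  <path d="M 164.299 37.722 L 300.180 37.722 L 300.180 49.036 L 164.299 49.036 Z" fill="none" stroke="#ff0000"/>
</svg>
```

viewBox `0 0 319.265 80.468` with mm width/height → 1 unit = 1 mm. Flip: y_m = 80.468 − y_svg.

**Shape 1** — `<polyline>` open polyline, stroke `#008000` → cut (S795, F1288). Machine vertices: (18.516,48.069) → (298.012,73.381) → (26.403,65.914) → (31.463,7.390) → (134.498,27.693) → (46.481,63.448). Open path.

**Shape 2** — `<path>` cubic bezier, stroke `#008000` → cut (S795, F1288). Control points (SVG): P0=(118.642,35.843), P1=(137.279,22.648), P2=(267.642,8.127), P3=(260.805,23.223); sampled at t=k/5. Machine vertices: (118.642,44.625) → (141.240,52.454) → (178.704,59.115) → (219.085,63.124) → (250.435,62.996) → (260.805,57.245). Open path.

**Shape 3** — `<path>` rectangle, stroke `#ff0000` → engrave (S226, F2561). Machine vertices: (164.299,42.746) → (300.180,42.746) → (300.180,31.432) → (164.299,31.432) → (164.299,42.746). Closed: final G1 returns to the first vertex.

G21
G90
G0 X18.516 Y48.069
M4 S795
G01 X298.012 Y73.381 F1288
G01 X26.403 Y65.914
G01 X31.463 Y7.390
G01 X134.498 Y27.693
G01 X46.481 Y63.448
M5
G0 X118.642 Y44.625
M4 S795
G01 X141.240 Y52.454 F1288
G01 X178.704 Y59.115
G01 X219.085 Y63.124
G01 X250.435 Y62.996
G01 X260.805 Y57.245
M5
G0 X164.299 Y42.746
M4 S226
G01 X300.180 Y42.746 F2561
G01 X300.180 Y31.432
G01 X164.299 Y31.432
G01 X164.299 Y42.746
M5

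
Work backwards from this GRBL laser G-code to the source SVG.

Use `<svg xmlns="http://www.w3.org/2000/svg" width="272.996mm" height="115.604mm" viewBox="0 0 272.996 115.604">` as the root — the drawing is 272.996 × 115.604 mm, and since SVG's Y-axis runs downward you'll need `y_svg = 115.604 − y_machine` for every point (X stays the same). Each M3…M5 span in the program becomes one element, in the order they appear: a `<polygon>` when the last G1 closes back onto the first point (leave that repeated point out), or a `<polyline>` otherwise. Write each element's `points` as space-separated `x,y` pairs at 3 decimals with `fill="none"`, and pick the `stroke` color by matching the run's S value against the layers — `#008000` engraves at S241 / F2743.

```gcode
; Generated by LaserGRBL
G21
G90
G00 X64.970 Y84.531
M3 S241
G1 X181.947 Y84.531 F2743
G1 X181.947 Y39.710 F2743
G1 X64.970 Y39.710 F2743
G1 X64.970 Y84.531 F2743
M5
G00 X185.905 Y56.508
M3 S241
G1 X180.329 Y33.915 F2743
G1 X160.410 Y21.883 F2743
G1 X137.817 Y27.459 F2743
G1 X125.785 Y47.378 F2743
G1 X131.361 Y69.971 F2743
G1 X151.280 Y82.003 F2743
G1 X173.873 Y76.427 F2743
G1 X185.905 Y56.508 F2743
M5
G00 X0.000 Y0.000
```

y_svg = 115.604 − y_m. Every run uses S241, so all elements get stroke `#008000` (engrave).

[1] closed run; points: 64.970,31.073 181.947,31.073 181.947,75.894 64.970,75.894

[2] closed run; points: 185.905,59.096 180.329,81.689 160.410,93.721 137.817,88.145 125.785,68.226 131.361,45.633 151.280,33.601 173.873,39.177

<svg xmlns="http://www.w3.org/2000/svg" width="272.996mm" height="115.604mm" viewBox="0 0 272.996 115.604">
  <polygon points="64.970,31.073 181.947,31.073 181.947,75.894 64.970,75.894" fill="none" stroke="#008000"/>
  <polygon points="185.905,59.096 180.329,81.689 160.410,93.721 137.817,88.145 125.785,68.226 131.361,45.633 151.280,33.601 173.873,39.177" fill="none" stroke="#008000"/>
</svg>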